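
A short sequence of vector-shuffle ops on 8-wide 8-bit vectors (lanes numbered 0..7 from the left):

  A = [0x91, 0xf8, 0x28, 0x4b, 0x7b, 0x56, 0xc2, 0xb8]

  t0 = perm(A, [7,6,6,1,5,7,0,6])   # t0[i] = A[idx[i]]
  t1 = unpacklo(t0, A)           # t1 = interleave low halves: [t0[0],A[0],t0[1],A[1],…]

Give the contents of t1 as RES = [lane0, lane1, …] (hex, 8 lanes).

RES = [ 0xb8  0x91  0xc2  0xf8  0xc2  0x28  0xf8  0x4b ]

→ t0 |b8|c2|c2|f8|56|b8|91|c2|
→ t1 |b8|91|c2|f8|c2|28|f8|4b|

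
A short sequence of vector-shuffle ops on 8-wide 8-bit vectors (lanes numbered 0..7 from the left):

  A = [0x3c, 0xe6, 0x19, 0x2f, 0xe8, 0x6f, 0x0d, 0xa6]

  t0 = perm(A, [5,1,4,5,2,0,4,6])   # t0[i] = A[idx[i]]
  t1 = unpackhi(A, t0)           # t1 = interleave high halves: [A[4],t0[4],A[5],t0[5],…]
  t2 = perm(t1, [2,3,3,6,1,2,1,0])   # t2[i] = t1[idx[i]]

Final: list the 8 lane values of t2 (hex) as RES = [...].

t0 = [0x6f, 0xe6, 0xe8, 0x6f, 0x19, 0x3c, 0xe8, 0x0d]
t1 = [0xe8, 0x19, 0x6f, 0x3c, 0x0d, 0xe8, 0xa6, 0x0d]
t2 = [0x6f, 0x3c, 0x3c, 0xa6, 0x19, 0x6f, 0x19, 0xe8]

RES = [ 0x6f  0x3c  0x3c  0xa6  0x19  0x6f  0x19  0xe8 ]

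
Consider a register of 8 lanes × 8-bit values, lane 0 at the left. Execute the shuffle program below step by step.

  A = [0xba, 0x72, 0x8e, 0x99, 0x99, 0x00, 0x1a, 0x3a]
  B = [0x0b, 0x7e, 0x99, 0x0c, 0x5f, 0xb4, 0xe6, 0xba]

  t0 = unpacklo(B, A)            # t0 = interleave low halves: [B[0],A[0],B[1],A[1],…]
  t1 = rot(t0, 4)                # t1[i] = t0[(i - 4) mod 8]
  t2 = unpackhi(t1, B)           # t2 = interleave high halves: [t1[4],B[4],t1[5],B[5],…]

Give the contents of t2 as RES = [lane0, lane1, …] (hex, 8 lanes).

  t0: 0b ba 7e 72 99 8e 0c 99
  t1: 99 8e 0c 99 0b ba 7e 72
  t2: 0b 5f ba b4 7e e6 72 ba

RES = [0x0b, 0x5f, 0xba, 0xb4, 0x7e, 0xe6, 0x72, 0xba]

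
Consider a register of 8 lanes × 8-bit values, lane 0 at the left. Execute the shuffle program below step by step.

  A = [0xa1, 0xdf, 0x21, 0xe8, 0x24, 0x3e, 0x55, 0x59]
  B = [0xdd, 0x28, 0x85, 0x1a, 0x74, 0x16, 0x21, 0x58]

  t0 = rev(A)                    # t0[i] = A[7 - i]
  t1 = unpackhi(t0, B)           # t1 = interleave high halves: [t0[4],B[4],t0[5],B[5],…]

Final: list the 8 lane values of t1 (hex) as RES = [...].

RES = [0xe8, 0x74, 0x21, 0x16, 0xdf, 0x21, 0xa1, 0x58]

→ t0 |59|55|3e|24|e8|21|df|a1|
→ t1 |e8|74|21|16|df|21|a1|58|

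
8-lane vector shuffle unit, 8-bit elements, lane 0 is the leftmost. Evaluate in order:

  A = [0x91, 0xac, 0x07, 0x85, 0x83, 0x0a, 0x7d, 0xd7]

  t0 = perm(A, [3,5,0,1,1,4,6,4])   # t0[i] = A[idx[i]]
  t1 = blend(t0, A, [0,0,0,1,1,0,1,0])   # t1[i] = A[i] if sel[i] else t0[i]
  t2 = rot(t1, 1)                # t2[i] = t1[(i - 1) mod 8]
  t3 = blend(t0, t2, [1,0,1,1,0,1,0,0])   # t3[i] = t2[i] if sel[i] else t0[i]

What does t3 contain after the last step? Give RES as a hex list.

→ t0 |85|0a|91|ac|ac|83|7d|83|
→ t1 |85|0a|91|85|83|83|7d|83|
→ t2 |83|85|0a|91|85|83|83|7d|
→ t3 |83|0a|0a|91|ac|83|7d|83|

RES = [ 0x83  0x0a  0x0a  0x91  0xac  0x83  0x7d  0x83 ]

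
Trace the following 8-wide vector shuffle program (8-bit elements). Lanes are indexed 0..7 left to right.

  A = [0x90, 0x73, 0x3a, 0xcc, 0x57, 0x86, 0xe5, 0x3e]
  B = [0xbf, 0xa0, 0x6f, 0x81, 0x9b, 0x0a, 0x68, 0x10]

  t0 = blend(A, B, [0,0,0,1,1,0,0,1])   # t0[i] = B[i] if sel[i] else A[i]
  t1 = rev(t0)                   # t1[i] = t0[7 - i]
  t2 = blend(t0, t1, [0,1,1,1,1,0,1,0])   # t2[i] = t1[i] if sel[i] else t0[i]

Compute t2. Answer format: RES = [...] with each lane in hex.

RES = [ 0x90  0xe5  0x86  0x9b  0x81  0x86  0x73  0x10 ]

  t0: 90 73 3a 81 9b 86 e5 10
  t1: 10 e5 86 9b 81 3a 73 90
  t2: 90 e5 86 9b 81 86 73 10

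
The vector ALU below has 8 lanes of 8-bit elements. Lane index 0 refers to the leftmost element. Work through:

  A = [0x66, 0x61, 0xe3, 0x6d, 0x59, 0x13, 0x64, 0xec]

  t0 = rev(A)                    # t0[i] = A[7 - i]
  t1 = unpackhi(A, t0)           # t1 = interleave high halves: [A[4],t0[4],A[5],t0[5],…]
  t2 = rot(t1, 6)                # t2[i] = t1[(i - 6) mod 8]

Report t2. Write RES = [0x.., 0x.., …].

RES = [0x13, 0xe3, 0x64, 0x61, 0xec, 0x66, 0x59, 0x6d]

  t0: ec 64 13 59 6d e3 61 66
  t1: 59 6d 13 e3 64 61 ec 66
  t2: 13 e3 64 61 ec 66 59 6d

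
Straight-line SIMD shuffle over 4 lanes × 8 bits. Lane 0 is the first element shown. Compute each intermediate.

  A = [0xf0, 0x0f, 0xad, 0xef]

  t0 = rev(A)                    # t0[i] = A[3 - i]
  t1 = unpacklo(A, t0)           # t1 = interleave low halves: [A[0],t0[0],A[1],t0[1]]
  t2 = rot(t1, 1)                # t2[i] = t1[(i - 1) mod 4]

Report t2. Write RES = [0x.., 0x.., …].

RES = [ 0xad  0xf0  0xef  0x0f ]

t0 = [0xef, 0xad, 0x0f, 0xf0]
t1 = [0xf0, 0xef, 0x0f, 0xad]
t2 = [0xad, 0xf0, 0xef, 0x0f]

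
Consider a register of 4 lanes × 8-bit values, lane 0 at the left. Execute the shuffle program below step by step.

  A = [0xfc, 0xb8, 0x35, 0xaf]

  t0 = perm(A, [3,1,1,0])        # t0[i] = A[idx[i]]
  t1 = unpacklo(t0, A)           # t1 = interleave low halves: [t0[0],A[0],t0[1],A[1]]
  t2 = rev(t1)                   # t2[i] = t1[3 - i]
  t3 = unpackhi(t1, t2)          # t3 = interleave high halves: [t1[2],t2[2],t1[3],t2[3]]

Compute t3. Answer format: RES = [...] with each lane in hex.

RES = [0xb8, 0xfc, 0xb8, 0xaf]

t0 = [0xaf, 0xb8, 0xb8, 0xfc]
t1 = [0xaf, 0xfc, 0xb8, 0xb8]
t2 = [0xb8, 0xb8, 0xfc, 0xaf]
t3 = [0xb8, 0xfc, 0xb8, 0xaf]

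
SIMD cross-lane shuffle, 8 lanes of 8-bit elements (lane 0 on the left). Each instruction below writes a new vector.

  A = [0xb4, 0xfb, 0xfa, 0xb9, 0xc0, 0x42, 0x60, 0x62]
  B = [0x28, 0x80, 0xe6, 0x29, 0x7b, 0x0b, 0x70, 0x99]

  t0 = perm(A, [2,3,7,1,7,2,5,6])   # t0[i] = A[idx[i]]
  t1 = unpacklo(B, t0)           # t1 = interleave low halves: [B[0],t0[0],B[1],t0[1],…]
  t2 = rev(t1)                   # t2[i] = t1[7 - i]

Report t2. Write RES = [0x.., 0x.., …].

RES = [0xfb, 0x29, 0x62, 0xe6, 0xb9, 0x80, 0xfa, 0x28]

t0 = [0xfa, 0xb9, 0x62, 0xfb, 0x62, 0xfa, 0x42, 0x60]
t1 = [0x28, 0xfa, 0x80, 0xb9, 0xe6, 0x62, 0x29, 0xfb]
t2 = [0xfb, 0x29, 0x62, 0xe6, 0xb9, 0x80, 0xfa, 0x28]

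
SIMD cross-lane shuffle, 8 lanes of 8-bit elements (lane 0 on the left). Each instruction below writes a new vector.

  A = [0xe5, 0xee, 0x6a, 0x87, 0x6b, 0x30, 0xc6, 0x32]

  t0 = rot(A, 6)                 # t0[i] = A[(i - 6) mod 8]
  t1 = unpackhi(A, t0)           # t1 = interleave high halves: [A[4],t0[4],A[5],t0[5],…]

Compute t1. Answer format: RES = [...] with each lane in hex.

RES = [0x6b, 0xc6, 0x30, 0x32, 0xc6, 0xe5, 0x32, 0xee]

t0 = [0x6a, 0x87, 0x6b, 0x30, 0xc6, 0x32, 0xe5, 0xee]
t1 = [0x6b, 0xc6, 0x30, 0x32, 0xc6, 0xe5, 0x32, 0xee]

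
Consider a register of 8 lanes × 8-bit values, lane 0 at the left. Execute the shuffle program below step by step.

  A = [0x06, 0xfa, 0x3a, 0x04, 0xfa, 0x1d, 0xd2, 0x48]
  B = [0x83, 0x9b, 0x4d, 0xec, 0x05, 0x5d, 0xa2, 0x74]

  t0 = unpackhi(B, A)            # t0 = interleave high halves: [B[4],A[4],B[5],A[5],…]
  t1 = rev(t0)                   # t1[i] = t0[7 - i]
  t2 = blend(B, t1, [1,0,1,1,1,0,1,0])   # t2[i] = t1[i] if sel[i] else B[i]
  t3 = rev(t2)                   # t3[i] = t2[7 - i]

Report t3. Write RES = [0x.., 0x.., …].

t0 = [0x05, 0xfa, 0x5d, 0x1d, 0xa2, 0xd2, 0x74, 0x48]
t1 = [0x48, 0x74, 0xd2, 0xa2, 0x1d, 0x5d, 0xfa, 0x05]
t2 = [0x48, 0x9b, 0xd2, 0xa2, 0x1d, 0x5d, 0xfa, 0x74]
t3 = [0x74, 0xfa, 0x5d, 0x1d, 0xa2, 0xd2, 0x9b, 0x48]

RES = [ 0x74  0xfa  0x5d  0x1d  0xa2  0xd2  0x9b  0x48 ]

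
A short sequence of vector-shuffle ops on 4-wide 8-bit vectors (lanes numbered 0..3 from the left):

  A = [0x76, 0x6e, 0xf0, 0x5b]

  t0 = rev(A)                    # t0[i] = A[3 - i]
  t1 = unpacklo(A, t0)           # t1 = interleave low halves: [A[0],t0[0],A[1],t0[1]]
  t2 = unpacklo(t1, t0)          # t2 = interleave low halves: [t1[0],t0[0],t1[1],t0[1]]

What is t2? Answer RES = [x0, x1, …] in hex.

t0 = [0x5b, 0xf0, 0x6e, 0x76]
t1 = [0x76, 0x5b, 0x6e, 0xf0]
t2 = [0x76, 0x5b, 0x5b, 0xf0]

RES = [ 0x76  0x5b  0x5b  0xf0 ]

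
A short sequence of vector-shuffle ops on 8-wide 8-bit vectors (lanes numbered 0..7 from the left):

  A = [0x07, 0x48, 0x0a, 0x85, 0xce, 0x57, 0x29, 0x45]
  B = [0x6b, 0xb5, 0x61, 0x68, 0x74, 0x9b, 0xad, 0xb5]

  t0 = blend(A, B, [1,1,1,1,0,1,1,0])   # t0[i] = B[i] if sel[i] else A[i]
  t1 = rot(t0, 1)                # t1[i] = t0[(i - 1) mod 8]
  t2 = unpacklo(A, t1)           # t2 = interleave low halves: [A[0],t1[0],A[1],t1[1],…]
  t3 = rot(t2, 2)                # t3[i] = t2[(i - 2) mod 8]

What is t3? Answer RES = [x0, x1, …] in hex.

RES = [ 0x85  0x61  0x07  0x45  0x48  0x6b  0x0a  0xb5 ]

  t0: 6b b5 61 68 ce 9b ad 45
  t1: 45 6b b5 61 68 ce 9b ad
  t2: 07 45 48 6b 0a b5 85 61
  t3: 85 61 07 45 48 6b 0a b5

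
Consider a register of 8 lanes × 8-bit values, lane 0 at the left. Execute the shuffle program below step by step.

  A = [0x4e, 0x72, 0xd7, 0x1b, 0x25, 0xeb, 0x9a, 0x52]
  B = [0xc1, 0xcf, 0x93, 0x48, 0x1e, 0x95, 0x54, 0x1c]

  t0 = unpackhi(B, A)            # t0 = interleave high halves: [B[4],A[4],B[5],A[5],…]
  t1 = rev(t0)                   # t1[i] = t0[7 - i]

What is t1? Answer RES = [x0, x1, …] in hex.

RES = [ 0x52  0x1c  0x9a  0x54  0xeb  0x95  0x25  0x1e ]

t0 = [0x1e, 0x25, 0x95, 0xeb, 0x54, 0x9a, 0x1c, 0x52]
t1 = [0x52, 0x1c, 0x9a, 0x54, 0xeb, 0x95, 0x25, 0x1e]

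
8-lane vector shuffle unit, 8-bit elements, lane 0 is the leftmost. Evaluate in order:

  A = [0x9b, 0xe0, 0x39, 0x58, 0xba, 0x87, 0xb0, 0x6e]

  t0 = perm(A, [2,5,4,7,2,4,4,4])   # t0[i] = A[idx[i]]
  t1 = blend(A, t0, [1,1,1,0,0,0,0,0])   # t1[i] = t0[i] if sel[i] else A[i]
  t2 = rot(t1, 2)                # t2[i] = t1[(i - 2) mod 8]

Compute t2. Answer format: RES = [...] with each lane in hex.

→ t0 |39|87|ba|6e|39|ba|ba|ba|
→ t1 |39|87|ba|58|ba|87|b0|6e|
→ t2 |b0|6e|39|87|ba|58|ba|87|

RES = [0xb0, 0x6e, 0x39, 0x87, 0xba, 0x58, 0xba, 0x87]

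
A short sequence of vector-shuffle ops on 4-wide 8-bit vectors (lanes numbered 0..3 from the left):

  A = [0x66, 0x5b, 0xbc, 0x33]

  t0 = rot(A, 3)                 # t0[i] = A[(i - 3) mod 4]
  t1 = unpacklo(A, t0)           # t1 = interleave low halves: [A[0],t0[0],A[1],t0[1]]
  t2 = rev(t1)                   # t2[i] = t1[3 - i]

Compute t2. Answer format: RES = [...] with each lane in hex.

  t0: 5b bc 33 66
  t1: 66 5b 5b bc
  t2: bc 5b 5b 66

RES = [ 0xbc  0x5b  0x5b  0x66 ]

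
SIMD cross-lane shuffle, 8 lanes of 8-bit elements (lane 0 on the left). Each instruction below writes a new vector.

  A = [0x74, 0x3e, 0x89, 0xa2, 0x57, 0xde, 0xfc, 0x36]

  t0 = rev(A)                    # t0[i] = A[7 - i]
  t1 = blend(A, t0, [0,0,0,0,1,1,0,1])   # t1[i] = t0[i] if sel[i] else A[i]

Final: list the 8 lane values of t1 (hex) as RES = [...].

→ t0 |36|fc|de|57|a2|89|3e|74|
→ t1 |74|3e|89|a2|a2|89|fc|74|

RES = [0x74, 0x3e, 0x89, 0xa2, 0xa2, 0x89, 0xfc, 0x74]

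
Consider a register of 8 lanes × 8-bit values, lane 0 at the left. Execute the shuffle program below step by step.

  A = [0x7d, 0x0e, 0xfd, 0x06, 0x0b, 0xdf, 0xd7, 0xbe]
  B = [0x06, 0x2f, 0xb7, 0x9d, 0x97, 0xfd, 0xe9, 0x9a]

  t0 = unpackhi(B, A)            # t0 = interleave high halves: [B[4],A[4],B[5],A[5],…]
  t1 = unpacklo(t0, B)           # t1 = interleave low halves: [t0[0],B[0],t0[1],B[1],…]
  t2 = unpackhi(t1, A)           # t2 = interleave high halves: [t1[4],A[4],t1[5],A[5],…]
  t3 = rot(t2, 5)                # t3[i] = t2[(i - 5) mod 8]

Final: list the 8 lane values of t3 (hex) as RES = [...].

  t0: 97 0b fd df e9 d7 9a be
  t1: 97 06 0b 2f fd b7 df 9d
  t2: fd 0b b7 df df d7 9d be
  t3: df df d7 9d be fd 0b b7

RES = [0xdf, 0xdf, 0xd7, 0x9d, 0xbe, 0xfd, 0x0b, 0xb7]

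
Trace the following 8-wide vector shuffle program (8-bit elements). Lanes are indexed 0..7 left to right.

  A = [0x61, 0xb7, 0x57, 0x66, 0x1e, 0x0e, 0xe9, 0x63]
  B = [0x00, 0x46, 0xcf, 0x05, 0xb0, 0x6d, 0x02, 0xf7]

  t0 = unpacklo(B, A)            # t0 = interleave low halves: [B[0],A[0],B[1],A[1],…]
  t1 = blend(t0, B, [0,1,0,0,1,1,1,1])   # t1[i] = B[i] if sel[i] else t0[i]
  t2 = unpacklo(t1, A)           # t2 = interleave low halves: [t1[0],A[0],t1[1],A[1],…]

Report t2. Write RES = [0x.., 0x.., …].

  t0: 00 61 46 b7 cf 57 05 66
  t1: 00 46 46 b7 b0 6d 02 f7
  t2: 00 61 46 b7 46 57 b7 66

RES = [ 0x00  0x61  0x46  0xb7  0x46  0x57  0xb7  0x66 ]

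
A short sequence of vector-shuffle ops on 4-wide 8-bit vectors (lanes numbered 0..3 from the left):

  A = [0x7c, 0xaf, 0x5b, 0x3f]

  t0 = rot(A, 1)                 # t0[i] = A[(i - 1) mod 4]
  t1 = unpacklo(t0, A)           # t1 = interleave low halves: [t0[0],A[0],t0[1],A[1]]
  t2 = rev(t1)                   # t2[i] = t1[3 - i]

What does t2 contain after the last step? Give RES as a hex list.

→ t0 |3f|7c|af|5b|
→ t1 |3f|7c|7c|af|
→ t2 |af|7c|7c|3f|

RES = [ 0xaf  0x7c  0x7c  0x3f ]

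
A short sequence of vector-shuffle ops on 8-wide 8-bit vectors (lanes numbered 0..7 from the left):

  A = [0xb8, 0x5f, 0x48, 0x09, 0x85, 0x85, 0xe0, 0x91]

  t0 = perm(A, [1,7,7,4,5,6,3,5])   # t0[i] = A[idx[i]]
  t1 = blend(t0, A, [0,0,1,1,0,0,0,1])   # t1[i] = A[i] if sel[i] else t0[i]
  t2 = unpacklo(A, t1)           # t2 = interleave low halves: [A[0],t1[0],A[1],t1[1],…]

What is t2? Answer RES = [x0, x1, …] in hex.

t0 = [0x5f, 0x91, 0x91, 0x85, 0x85, 0xe0, 0x09, 0x85]
t1 = [0x5f, 0x91, 0x48, 0x09, 0x85, 0xe0, 0x09, 0x91]
t2 = [0xb8, 0x5f, 0x5f, 0x91, 0x48, 0x48, 0x09, 0x09]

RES = [ 0xb8  0x5f  0x5f  0x91  0x48  0x48  0x09  0x09 ]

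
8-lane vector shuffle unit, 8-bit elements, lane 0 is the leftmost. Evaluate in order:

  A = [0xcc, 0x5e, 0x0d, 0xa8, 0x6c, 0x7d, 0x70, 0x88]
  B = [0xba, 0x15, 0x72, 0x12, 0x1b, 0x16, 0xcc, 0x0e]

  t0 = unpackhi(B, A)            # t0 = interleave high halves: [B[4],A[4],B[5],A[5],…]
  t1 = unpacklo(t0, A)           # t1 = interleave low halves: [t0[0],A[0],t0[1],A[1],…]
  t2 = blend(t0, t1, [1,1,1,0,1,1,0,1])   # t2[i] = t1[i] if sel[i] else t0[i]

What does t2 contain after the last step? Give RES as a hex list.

  t0: 1b 6c 16 7d cc 70 0e 88
  t1: 1b cc 6c 5e 16 0d 7d a8
  t2: 1b cc 6c 7d 16 0d 0e a8

RES = [0x1b, 0xcc, 0x6c, 0x7d, 0x16, 0x0d, 0x0e, 0xa8]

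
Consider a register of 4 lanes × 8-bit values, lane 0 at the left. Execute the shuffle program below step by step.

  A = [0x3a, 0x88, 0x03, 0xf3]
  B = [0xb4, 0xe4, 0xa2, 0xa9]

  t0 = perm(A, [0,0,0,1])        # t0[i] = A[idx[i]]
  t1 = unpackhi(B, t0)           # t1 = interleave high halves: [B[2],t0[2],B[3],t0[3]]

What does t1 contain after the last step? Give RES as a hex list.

→ t0 |3a|3a|3a|88|
→ t1 |a2|3a|a9|88|

RES = [0xa2, 0x3a, 0xa9, 0x88]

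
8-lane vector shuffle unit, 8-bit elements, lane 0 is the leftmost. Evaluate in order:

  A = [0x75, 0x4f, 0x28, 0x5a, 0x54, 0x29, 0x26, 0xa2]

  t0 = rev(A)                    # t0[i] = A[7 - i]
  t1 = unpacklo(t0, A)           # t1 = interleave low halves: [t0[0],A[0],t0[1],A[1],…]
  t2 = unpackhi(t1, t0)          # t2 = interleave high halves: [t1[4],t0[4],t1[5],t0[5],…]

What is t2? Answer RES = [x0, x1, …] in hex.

RES = [0x29, 0x5a, 0x28, 0x28, 0x54, 0x4f, 0x5a, 0x75]

→ t0 |a2|26|29|54|5a|28|4f|75|
→ t1 |a2|75|26|4f|29|28|54|5a|
→ t2 |29|5a|28|28|54|4f|5a|75|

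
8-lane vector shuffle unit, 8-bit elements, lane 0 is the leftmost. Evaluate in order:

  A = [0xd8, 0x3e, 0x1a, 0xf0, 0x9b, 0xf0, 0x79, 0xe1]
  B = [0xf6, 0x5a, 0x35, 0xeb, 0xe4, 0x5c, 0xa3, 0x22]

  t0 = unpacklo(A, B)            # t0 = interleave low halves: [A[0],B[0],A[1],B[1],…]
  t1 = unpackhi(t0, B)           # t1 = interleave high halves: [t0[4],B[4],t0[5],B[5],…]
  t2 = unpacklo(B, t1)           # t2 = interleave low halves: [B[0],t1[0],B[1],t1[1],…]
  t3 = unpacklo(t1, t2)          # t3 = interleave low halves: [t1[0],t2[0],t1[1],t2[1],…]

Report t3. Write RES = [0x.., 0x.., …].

t0 = [0xd8, 0xf6, 0x3e, 0x5a, 0x1a, 0x35, 0xf0, 0xeb]
t1 = [0x1a, 0xe4, 0x35, 0x5c, 0xf0, 0xa3, 0xeb, 0x22]
t2 = [0xf6, 0x1a, 0x5a, 0xe4, 0x35, 0x35, 0xeb, 0x5c]
t3 = [0x1a, 0xf6, 0xe4, 0x1a, 0x35, 0x5a, 0x5c, 0xe4]

RES = [0x1a, 0xf6, 0xe4, 0x1a, 0x35, 0x5a, 0x5c, 0xe4]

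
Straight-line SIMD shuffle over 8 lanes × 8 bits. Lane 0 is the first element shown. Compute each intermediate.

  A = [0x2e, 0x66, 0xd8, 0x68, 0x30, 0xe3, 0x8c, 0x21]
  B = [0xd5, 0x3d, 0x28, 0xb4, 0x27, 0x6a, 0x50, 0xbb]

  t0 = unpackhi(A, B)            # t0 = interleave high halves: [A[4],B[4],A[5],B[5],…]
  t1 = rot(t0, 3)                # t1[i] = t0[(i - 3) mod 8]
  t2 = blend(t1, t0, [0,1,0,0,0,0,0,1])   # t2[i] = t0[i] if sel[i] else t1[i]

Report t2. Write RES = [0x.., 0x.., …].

RES = [0x50, 0x27, 0xbb, 0x30, 0x27, 0xe3, 0x6a, 0xbb]

  t0: 30 27 e3 6a 8c 50 21 bb
  t1: 50 21 bb 30 27 e3 6a 8c
  t2: 50 27 bb 30 27 e3 6a bb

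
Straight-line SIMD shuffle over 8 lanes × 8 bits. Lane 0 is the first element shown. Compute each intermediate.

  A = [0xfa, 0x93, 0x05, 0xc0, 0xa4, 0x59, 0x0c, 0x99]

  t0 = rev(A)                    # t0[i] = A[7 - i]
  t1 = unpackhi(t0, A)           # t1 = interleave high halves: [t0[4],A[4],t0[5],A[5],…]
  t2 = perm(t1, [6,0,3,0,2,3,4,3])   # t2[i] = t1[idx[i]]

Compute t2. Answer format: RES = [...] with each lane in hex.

RES = [ 0xfa  0xc0  0x59  0xc0  0x05  0x59  0x93  0x59 ]

→ t0 |99|0c|59|a4|c0|05|93|fa|
→ t1 |c0|a4|05|59|93|0c|fa|99|
→ t2 |fa|c0|59|c0|05|59|93|59|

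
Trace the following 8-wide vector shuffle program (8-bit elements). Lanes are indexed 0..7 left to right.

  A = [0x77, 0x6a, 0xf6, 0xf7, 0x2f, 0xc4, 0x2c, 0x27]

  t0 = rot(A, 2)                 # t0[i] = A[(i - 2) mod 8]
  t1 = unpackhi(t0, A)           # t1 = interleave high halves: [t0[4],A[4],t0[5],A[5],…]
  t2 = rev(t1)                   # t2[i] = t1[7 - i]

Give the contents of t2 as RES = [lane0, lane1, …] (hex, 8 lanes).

t0 = [0x2c, 0x27, 0x77, 0x6a, 0xf6, 0xf7, 0x2f, 0xc4]
t1 = [0xf6, 0x2f, 0xf7, 0xc4, 0x2f, 0x2c, 0xc4, 0x27]
t2 = [0x27, 0xc4, 0x2c, 0x2f, 0xc4, 0xf7, 0x2f, 0xf6]

RES = [ 0x27  0xc4  0x2c  0x2f  0xc4  0xf7  0x2f  0xf6 ]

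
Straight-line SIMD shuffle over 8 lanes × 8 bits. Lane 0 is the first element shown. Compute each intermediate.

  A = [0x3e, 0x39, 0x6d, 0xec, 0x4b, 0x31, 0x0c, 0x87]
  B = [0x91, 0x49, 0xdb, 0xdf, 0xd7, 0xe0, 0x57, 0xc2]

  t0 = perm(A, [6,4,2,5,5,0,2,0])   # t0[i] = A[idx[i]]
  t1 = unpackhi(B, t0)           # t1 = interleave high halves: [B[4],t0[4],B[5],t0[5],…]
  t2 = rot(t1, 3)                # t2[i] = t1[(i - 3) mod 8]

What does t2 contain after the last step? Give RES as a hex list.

RES = [ 0x6d  0xc2  0x3e  0xd7  0x31  0xe0  0x3e  0x57 ]

  t0: 0c 4b 6d 31 31 3e 6d 3e
  t1: d7 31 e0 3e 57 6d c2 3e
  t2: 6d c2 3e d7 31 e0 3e 57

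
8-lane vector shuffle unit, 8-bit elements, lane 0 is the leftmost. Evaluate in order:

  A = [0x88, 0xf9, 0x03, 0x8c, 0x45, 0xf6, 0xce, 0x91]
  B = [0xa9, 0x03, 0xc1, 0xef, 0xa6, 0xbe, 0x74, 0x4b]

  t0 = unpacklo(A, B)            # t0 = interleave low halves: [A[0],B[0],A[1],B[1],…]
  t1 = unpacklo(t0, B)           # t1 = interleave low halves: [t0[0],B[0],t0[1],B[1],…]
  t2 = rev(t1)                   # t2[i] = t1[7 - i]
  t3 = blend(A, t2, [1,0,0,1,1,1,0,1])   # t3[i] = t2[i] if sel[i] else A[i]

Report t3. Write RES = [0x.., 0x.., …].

t0 = [0x88, 0xa9, 0xf9, 0x03, 0x03, 0xc1, 0x8c, 0xef]
t1 = [0x88, 0xa9, 0xa9, 0x03, 0xf9, 0xc1, 0x03, 0xef]
t2 = [0xef, 0x03, 0xc1, 0xf9, 0x03, 0xa9, 0xa9, 0x88]
t3 = [0xef, 0xf9, 0x03, 0xf9, 0x03, 0xa9, 0xce, 0x88]

RES = [ 0xef  0xf9  0x03  0xf9  0x03  0xa9  0xce  0x88 ]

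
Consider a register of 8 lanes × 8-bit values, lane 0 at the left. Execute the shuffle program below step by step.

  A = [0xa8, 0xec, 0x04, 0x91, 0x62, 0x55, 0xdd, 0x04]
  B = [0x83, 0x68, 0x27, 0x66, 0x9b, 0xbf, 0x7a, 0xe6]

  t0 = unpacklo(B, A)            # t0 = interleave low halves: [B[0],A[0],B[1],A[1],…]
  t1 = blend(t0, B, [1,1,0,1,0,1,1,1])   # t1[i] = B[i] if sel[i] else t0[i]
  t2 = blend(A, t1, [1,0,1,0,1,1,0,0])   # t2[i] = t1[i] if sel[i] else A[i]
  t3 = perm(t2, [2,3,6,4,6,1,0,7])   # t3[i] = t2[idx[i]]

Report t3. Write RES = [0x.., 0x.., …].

t0 = [0x83, 0xa8, 0x68, 0xec, 0x27, 0x04, 0x66, 0x91]
t1 = [0x83, 0x68, 0x68, 0x66, 0x27, 0xbf, 0x7a, 0xe6]
t2 = [0x83, 0xec, 0x68, 0x91, 0x27, 0xbf, 0xdd, 0x04]
t3 = [0x68, 0x91, 0xdd, 0x27, 0xdd, 0xec, 0x83, 0x04]

RES = [ 0x68  0x91  0xdd  0x27  0xdd  0xec  0x83  0x04 ]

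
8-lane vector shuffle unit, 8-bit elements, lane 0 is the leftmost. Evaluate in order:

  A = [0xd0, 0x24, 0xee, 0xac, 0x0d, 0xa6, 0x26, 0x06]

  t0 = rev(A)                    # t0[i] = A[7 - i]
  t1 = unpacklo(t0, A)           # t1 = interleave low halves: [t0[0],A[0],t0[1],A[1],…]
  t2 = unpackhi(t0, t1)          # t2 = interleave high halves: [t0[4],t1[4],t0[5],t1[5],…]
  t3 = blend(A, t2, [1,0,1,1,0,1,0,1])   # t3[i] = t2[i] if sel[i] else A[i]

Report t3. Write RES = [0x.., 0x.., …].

RES = [0xac, 0x24, 0xee, 0xee, 0x0d, 0x0d, 0x26, 0xac]

  t0: 06 26 a6 0d ac ee 24 d0
  t1: 06 d0 26 24 a6 ee 0d ac
  t2: ac a6 ee ee 24 0d d0 ac
  t3: ac 24 ee ee 0d 0d 26 ac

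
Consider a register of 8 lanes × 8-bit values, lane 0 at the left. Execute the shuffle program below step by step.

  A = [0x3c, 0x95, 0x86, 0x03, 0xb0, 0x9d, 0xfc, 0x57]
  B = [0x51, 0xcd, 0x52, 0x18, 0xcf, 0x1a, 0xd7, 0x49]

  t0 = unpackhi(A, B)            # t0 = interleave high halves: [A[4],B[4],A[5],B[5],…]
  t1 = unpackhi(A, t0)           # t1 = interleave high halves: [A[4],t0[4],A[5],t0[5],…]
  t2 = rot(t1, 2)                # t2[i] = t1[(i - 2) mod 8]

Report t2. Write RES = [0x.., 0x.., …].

RES = [0x57, 0x49, 0xb0, 0xfc, 0x9d, 0xd7, 0xfc, 0x57]

  t0: b0 cf 9d 1a fc d7 57 49
  t1: b0 fc 9d d7 fc 57 57 49
  t2: 57 49 b0 fc 9d d7 fc 57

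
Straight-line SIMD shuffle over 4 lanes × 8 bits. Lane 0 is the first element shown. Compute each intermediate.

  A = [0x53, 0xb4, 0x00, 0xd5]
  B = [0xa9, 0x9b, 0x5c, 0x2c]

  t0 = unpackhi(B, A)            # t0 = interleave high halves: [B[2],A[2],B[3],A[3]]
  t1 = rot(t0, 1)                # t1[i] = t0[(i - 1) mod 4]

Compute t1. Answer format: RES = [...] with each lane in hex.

  t0: 5c 00 2c d5
  t1: d5 5c 00 2c

RES = [ 0xd5  0x5c  0x00  0x2c ]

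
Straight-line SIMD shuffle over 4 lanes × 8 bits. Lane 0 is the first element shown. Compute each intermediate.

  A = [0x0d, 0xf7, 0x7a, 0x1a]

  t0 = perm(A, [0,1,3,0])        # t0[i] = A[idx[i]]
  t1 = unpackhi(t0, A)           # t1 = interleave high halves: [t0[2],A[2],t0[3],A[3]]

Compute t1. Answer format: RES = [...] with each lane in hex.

  t0: 0d f7 1a 0d
  t1: 1a 7a 0d 1a

RES = [0x1a, 0x7a, 0x0d, 0x1a]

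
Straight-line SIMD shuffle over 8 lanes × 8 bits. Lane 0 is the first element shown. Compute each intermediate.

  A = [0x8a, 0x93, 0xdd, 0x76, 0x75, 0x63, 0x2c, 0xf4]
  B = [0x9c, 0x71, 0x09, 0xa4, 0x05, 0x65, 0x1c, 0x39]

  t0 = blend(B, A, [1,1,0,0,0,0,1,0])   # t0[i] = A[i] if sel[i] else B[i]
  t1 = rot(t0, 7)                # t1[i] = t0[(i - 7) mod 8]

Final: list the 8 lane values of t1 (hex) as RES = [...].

  t0: 8a 93 09 a4 05 65 2c 39
  t1: 93 09 a4 05 65 2c 39 8a

RES = [ 0x93  0x09  0xa4  0x05  0x65  0x2c  0x39  0x8a ]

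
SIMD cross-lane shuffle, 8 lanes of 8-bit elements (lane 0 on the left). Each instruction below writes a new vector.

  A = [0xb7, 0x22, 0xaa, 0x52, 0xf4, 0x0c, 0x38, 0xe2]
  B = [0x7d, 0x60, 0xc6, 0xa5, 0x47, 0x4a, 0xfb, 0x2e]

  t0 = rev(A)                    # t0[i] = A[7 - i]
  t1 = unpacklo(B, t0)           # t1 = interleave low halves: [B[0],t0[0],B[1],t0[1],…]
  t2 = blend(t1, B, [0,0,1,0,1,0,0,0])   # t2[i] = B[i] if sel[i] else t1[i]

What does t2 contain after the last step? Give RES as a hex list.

  t0: e2 38 0c f4 52 aa 22 b7
  t1: 7d e2 60 38 c6 0c a5 f4
  t2: 7d e2 c6 38 47 0c a5 f4

RES = [ 0x7d  0xe2  0xc6  0x38  0x47  0x0c  0xa5  0xf4 ]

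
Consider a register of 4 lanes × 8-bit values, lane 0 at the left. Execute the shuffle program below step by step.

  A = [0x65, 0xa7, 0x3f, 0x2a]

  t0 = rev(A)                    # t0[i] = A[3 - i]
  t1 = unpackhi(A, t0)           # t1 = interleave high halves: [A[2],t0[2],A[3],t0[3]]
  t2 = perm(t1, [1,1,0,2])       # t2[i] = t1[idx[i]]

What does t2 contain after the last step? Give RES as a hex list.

→ t0 |2a|3f|a7|65|
→ t1 |3f|a7|2a|65|
→ t2 |a7|a7|3f|2a|

RES = [0xa7, 0xa7, 0x3f, 0x2a]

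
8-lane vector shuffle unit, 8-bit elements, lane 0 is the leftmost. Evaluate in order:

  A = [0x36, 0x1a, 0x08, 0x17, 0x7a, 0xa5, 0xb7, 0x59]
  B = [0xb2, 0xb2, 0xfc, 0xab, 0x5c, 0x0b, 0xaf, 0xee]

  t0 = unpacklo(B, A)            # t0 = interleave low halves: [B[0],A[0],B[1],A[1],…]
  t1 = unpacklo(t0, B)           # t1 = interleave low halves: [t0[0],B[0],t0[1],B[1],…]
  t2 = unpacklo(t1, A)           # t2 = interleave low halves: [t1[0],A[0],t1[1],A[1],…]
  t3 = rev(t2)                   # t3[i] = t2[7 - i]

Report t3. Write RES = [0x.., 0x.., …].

t0 = [0xb2, 0x36, 0xb2, 0x1a, 0xfc, 0x08, 0xab, 0x17]
t1 = [0xb2, 0xb2, 0x36, 0xb2, 0xb2, 0xfc, 0x1a, 0xab]
t2 = [0xb2, 0x36, 0xb2, 0x1a, 0x36, 0x08, 0xb2, 0x17]
t3 = [0x17, 0xb2, 0x08, 0x36, 0x1a, 0xb2, 0x36, 0xb2]

RES = [0x17, 0xb2, 0x08, 0x36, 0x1a, 0xb2, 0x36, 0xb2]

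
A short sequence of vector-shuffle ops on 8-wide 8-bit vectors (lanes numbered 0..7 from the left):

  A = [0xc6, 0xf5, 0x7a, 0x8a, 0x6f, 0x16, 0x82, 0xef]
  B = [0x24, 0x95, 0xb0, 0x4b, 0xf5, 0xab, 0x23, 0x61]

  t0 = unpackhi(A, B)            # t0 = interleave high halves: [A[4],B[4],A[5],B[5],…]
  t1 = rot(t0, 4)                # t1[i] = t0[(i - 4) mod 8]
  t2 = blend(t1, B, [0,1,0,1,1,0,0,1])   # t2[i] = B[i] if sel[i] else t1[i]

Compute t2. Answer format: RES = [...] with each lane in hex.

RES = [0x82, 0x95, 0xef, 0x4b, 0xf5, 0xf5, 0x16, 0x61]

→ t0 |6f|f5|16|ab|82|23|ef|61|
→ t1 |82|23|ef|61|6f|f5|16|ab|
→ t2 |82|95|ef|4b|f5|f5|16|61|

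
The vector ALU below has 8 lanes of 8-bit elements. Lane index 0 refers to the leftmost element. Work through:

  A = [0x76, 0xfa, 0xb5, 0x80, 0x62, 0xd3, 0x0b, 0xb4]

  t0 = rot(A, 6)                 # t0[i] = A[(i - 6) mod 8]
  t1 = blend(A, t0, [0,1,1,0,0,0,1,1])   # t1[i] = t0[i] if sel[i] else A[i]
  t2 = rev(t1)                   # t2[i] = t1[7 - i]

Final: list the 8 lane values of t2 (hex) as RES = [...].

→ t0 |b5|80|62|d3|0b|b4|76|fa|
→ t1 |76|80|62|80|62|d3|76|fa|
→ t2 |fa|76|d3|62|80|62|80|76|

RES = [0xfa, 0x76, 0xd3, 0x62, 0x80, 0x62, 0x80, 0x76]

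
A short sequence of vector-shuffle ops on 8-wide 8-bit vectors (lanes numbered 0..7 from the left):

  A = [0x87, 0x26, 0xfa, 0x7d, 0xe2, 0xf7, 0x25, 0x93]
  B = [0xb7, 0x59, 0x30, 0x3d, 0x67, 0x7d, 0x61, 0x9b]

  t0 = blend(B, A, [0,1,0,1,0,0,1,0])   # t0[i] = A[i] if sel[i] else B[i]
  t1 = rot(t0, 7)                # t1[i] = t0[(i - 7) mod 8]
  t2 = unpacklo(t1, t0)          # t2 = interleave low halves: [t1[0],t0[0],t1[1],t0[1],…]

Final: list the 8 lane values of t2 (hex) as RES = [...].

RES = [0x26, 0xb7, 0x30, 0x26, 0x7d, 0x30, 0x67, 0x7d]

t0 = [0xb7, 0x26, 0x30, 0x7d, 0x67, 0x7d, 0x25, 0x9b]
t1 = [0x26, 0x30, 0x7d, 0x67, 0x7d, 0x25, 0x9b, 0xb7]
t2 = [0x26, 0xb7, 0x30, 0x26, 0x7d, 0x30, 0x67, 0x7d]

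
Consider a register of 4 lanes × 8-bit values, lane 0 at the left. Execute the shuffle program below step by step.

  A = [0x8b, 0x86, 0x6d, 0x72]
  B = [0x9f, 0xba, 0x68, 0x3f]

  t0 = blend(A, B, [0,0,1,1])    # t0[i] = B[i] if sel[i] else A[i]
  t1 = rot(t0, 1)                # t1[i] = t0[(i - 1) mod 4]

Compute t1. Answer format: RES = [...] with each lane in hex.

RES = [ 0x3f  0x8b  0x86  0x68 ]

→ t0 |8b|86|68|3f|
→ t1 |3f|8b|86|68|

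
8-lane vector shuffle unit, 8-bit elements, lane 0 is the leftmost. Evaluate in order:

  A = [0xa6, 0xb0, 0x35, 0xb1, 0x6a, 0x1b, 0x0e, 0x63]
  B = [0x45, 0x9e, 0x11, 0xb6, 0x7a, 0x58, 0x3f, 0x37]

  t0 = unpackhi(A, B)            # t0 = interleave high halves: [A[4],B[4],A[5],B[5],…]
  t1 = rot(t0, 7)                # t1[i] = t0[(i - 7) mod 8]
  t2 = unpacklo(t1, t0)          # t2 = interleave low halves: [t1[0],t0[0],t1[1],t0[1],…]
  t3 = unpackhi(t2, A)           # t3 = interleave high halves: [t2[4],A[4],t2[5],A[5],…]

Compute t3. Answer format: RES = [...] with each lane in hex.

RES = [0x58, 0x6a, 0x1b, 0x1b, 0x0e, 0x0e, 0x58, 0x63]

  t0: 6a 7a 1b 58 0e 3f 63 37
  t1: 7a 1b 58 0e 3f 63 37 6a
  t2: 7a 6a 1b 7a 58 1b 0e 58
  t3: 58 6a 1b 1b 0e 0e 58 63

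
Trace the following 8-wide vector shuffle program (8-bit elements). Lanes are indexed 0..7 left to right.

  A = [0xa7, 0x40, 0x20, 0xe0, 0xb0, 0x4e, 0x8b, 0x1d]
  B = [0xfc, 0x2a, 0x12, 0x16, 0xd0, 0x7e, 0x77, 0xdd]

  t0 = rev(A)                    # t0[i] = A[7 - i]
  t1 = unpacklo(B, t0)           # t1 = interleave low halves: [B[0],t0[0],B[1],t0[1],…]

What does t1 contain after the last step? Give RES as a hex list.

→ t0 |1d|8b|4e|b0|e0|20|40|a7|
→ t1 |fc|1d|2a|8b|12|4e|16|b0|

RES = [ 0xfc  0x1d  0x2a  0x8b  0x12  0x4e  0x16  0xb0 ]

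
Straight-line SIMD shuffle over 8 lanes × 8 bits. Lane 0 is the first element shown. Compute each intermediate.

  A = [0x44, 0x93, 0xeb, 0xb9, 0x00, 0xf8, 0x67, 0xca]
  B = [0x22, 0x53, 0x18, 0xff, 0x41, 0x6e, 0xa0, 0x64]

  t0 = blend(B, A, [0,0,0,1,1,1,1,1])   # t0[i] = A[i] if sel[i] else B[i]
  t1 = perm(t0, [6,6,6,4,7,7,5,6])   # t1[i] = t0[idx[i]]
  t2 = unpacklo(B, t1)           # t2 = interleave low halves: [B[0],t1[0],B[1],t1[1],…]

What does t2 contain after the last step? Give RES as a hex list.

RES = [ 0x22  0x67  0x53  0x67  0x18  0x67  0xff  0x00 ]

t0 = [0x22, 0x53, 0x18, 0xb9, 0x00, 0xf8, 0x67, 0xca]
t1 = [0x67, 0x67, 0x67, 0x00, 0xca, 0xca, 0xf8, 0x67]
t2 = [0x22, 0x67, 0x53, 0x67, 0x18, 0x67, 0xff, 0x00]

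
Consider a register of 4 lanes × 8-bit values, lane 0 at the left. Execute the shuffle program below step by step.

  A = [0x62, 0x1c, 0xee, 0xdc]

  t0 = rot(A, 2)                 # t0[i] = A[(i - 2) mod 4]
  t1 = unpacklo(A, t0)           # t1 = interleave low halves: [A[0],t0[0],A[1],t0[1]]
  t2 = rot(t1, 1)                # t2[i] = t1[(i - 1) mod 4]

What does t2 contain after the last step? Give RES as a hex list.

RES = [ 0xdc  0x62  0xee  0x1c ]

  t0: ee dc 62 1c
  t1: 62 ee 1c dc
  t2: dc 62 ee 1c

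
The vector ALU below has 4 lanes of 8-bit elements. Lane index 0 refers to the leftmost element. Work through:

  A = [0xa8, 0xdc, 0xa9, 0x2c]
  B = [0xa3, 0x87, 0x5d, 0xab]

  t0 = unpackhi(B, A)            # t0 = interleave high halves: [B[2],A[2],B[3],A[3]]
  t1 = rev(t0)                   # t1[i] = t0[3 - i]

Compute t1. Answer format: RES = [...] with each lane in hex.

RES = [0x2c, 0xab, 0xa9, 0x5d]

t0 = [0x5d, 0xa9, 0xab, 0x2c]
t1 = [0x2c, 0xab, 0xa9, 0x5d]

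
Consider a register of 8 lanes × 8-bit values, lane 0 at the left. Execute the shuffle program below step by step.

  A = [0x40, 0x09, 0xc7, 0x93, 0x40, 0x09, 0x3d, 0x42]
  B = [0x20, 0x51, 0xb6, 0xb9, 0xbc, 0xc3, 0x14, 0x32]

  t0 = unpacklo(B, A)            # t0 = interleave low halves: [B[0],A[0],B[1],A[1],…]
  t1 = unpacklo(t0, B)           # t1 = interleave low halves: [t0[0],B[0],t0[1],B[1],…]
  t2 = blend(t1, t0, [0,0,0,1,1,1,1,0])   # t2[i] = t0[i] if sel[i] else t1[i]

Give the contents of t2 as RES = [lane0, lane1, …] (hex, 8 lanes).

RES = [0x20, 0x20, 0x40, 0x09, 0xb6, 0xc7, 0xb9, 0xb9]

t0 = [0x20, 0x40, 0x51, 0x09, 0xb6, 0xc7, 0xb9, 0x93]
t1 = [0x20, 0x20, 0x40, 0x51, 0x51, 0xb6, 0x09, 0xb9]
t2 = [0x20, 0x20, 0x40, 0x09, 0xb6, 0xc7, 0xb9, 0xb9]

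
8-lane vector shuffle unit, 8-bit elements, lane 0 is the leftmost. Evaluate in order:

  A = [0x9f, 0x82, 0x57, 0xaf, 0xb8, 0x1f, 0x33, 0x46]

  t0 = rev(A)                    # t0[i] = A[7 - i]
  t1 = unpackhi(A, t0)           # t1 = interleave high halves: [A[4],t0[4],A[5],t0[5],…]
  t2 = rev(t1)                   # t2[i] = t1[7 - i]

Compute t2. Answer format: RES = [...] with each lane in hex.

→ t0 |46|33|1f|b8|af|57|82|9f|
→ t1 |b8|af|1f|57|33|82|46|9f|
→ t2 |9f|46|82|33|57|1f|af|b8|

RES = [0x9f, 0x46, 0x82, 0x33, 0x57, 0x1f, 0xaf, 0xb8]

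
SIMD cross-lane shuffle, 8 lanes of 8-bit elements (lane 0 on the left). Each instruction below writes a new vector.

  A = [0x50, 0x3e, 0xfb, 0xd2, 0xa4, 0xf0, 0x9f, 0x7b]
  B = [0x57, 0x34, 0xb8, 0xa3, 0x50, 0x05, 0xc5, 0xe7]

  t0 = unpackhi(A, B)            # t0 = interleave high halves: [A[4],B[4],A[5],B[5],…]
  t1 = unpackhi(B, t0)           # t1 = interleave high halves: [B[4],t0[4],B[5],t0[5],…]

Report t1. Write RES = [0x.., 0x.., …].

  t0: a4 50 f0 05 9f c5 7b e7
  t1: 50 9f 05 c5 c5 7b e7 e7

RES = [0x50, 0x9f, 0x05, 0xc5, 0xc5, 0x7b, 0xe7, 0xe7]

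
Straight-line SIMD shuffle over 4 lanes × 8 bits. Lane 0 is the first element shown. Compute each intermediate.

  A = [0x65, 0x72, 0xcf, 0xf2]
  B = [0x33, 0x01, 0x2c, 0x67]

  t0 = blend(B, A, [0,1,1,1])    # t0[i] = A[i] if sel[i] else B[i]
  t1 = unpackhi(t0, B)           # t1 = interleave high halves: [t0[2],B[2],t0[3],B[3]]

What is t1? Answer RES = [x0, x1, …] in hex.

  t0: 33 72 cf f2
  t1: cf 2c f2 67

RES = [ 0xcf  0x2c  0xf2  0x67 ]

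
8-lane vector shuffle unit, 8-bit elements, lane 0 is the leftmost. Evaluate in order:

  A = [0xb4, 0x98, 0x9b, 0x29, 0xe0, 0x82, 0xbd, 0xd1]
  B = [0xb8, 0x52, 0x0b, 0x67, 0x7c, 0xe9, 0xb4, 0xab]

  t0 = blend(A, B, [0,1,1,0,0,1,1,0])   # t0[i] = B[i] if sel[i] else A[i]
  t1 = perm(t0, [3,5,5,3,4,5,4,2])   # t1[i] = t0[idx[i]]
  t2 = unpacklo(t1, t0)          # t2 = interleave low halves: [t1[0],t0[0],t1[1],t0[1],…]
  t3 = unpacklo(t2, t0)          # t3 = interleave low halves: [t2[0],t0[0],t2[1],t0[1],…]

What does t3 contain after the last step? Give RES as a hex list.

  t0: b4 52 0b 29 e0 e9 b4 d1
  t1: 29 e9 e9 29 e0 e9 e0 0b
  t2: 29 b4 e9 52 e9 0b 29 29
  t3: 29 b4 b4 52 e9 0b 52 29

RES = [ 0x29  0xb4  0xb4  0x52  0xe9  0x0b  0x52  0x29 ]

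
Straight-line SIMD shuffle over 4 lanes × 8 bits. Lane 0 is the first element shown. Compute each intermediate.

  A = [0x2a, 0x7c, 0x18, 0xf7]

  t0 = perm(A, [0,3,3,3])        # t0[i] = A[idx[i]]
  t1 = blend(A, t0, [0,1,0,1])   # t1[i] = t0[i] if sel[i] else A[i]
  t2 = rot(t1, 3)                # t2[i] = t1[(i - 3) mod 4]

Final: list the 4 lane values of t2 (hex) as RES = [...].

RES = [ 0xf7  0x18  0xf7  0x2a ]

t0 = [0x2a, 0xf7, 0xf7, 0xf7]
t1 = [0x2a, 0xf7, 0x18, 0xf7]
t2 = [0xf7, 0x18, 0xf7, 0x2a]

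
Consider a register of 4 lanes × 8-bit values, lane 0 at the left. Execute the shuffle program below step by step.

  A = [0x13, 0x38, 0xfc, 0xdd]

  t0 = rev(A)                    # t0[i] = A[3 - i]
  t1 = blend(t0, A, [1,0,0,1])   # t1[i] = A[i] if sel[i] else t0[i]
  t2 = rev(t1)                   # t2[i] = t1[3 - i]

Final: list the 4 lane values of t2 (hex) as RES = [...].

RES = [ 0xdd  0x38  0xfc  0x13 ]

→ t0 |dd|fc|38|13|
→ t1 |13|fc|38|dd|
→ t2 |dd|38|fc|13|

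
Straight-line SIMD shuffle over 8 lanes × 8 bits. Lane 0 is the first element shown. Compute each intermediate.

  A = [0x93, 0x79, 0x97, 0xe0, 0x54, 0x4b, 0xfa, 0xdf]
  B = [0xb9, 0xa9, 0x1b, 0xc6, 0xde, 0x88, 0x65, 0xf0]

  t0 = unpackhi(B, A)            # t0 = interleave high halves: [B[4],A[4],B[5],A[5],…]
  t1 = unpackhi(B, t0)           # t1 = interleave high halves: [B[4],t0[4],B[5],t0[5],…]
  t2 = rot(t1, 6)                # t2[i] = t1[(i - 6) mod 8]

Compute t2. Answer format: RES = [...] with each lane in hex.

RES = [ 0x88  0xfa  0x65  0xf0  0xf0  0xdf  0xde  0x65 ]

→ t0 |de|54|88|4b|65|fa|f0|df|
→ t1 |de|65|88|fa|65|f0|f0|df|
→ t2 |88|fa|65|f0|f0|df|de|65|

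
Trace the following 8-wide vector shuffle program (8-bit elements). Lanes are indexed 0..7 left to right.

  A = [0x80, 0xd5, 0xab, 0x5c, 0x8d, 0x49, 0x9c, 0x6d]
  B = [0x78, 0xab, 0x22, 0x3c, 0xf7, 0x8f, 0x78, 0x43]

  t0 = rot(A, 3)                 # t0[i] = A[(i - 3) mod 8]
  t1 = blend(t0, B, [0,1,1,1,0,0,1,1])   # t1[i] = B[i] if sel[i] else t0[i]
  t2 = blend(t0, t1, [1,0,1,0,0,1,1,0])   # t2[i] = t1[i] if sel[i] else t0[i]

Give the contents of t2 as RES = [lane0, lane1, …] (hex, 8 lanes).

RES = [ 0x49  0x9c  0x22  0x80  0xd5  0xab  0x78  0x8d ]

t0 = [0x49, 0x9c, 0x6d, 0x80, 0xd5, 0xab, 0x5c, 0x8d]
t1 = [0x49, 0xab, 0x22, 0x3c, 0xd5, 0xab, 0x78, 0x43]
t2 = [0x49, 0x9c, 0x22, 0x80, 0xd5, 0xab, 0x78, 0x8d]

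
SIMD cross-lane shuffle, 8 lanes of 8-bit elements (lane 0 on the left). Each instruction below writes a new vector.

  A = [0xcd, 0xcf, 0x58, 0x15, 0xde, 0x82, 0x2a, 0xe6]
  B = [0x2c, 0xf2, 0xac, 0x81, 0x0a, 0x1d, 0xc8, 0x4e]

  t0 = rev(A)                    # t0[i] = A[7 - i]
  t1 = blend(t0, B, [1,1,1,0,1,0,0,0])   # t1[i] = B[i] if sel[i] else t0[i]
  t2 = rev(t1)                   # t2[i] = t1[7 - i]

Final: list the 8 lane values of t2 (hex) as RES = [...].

→ t0 |e6|2a|82|de|15|58|cf|cd|
→ t1 |2c|f2|ac|de|0a|58|cf|cd|
→ t2 |cd|cf|58|0a|de|ac|f2|2c|

RES = [0xcd, 0xcf, 0x58, 0x0a, 0xde, 0xac, 0xf2, 0x2c]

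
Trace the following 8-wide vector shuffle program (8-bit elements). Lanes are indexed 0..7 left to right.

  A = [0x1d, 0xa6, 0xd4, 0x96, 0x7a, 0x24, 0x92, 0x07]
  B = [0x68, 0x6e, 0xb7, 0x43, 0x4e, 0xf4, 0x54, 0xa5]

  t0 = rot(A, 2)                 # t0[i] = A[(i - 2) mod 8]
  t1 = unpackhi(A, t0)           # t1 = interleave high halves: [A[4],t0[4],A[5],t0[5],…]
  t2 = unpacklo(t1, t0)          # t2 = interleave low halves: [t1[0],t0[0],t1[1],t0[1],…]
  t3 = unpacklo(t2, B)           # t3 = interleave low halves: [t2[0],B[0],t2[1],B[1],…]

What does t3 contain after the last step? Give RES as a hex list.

RES = [ 0x7a  0x68  0x92  0x6e  0xd4  0xb7  0x07  0x43 ]

t0 = [0x92, 0x07, 0x1d, 0xa6, 0xd4, 0x96, 0x7a, 0x24]
t1 = [0x7a, 0xd4, 0x24, 0x96, 0x92, 0x7a, 0x07, 0x24]
t2 = [0x7a, 0x92, 0xd4, 0x07, 0x24, 0x1d, 0x96, 0xa6]
t3 = [0x7a, 0x68, 0x92, 0x6e, 0xd4, 0xb7, 0x07, 0x43]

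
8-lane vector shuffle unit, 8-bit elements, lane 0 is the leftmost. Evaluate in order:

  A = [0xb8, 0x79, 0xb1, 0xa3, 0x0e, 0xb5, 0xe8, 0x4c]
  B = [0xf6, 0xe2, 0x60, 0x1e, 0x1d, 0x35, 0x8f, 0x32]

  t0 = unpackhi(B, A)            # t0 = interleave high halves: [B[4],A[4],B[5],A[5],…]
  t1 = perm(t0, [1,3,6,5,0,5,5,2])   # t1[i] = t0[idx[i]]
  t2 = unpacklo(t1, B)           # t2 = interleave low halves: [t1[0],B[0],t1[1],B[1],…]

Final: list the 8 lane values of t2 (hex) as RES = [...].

RES = [ 0x0e  0xf6  0xb5  0xe2  0x32  0x60  0xe8  0x1e ]

t0 = [0x1d, 0x0e, 0x35, 0xb5, 0x8f, 0xe8, 0x32, 0x4c]
t1 = [0x0e, 0xb5, 0x32, 0xe8, 0x1d, 0xe8, 0xe8, 0x35]
t2 = [0x0e, 0xf6, 0xb5, 0xe2, 0x32, 0x60, 0xe8, 0x1e]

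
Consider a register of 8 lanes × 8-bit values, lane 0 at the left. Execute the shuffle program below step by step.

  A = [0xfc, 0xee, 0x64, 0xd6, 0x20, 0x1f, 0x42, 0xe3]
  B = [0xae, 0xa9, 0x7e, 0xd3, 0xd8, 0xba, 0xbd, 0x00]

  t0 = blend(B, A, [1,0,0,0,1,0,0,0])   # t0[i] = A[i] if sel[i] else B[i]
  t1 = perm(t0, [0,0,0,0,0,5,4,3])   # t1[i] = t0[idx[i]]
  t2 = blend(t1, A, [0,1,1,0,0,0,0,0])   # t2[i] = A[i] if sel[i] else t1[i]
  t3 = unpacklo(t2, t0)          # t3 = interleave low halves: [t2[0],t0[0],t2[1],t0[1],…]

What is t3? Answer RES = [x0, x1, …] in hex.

  t0: fc a9 7e d3 20 ba bd 00
  t1: fc fc fc fc fc ba 20 d3
  t2: fc ee 64 fc fc ba 20 d3
  t3: fc fc ee a9 64 7e fc d3

RES = [ 0xfc  0xfc  0xee  0xa9  0x64  0x7e  0xfc  0xd3 ]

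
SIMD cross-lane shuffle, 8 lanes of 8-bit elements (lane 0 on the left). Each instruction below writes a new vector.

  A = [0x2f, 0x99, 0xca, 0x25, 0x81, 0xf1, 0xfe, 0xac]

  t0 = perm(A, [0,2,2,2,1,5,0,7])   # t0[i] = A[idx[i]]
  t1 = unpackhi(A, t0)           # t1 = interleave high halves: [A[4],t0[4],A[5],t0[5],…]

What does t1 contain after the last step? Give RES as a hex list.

→ t0 |2f|ca|ca|ca|99|f1|2f|ac|
→ t1 |81|99|f1|f1|fe|2f|ac|ac|

RES = [ 0x81  0x99  0xf1  0xf1  0xfe  0x2f  0xac  0xac ]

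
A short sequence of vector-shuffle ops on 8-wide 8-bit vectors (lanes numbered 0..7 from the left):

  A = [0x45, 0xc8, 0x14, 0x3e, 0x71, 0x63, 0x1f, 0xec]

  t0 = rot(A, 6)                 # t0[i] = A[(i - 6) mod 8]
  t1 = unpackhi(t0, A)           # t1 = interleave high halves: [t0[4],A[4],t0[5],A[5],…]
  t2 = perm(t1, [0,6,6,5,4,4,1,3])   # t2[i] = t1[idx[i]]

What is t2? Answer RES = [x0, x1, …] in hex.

RES = [ 0x1f  0xc8  0xc8  0x1f  0x45  0x45  0x71  0x63 ]

→ t0 |14|3e|71|63|1f|ec|45|c8|
→ t1 |1f|71|ec|63|45|1f|c8|ec|
→ t2 |1f|c8|c8|1f|45|45|71|63|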